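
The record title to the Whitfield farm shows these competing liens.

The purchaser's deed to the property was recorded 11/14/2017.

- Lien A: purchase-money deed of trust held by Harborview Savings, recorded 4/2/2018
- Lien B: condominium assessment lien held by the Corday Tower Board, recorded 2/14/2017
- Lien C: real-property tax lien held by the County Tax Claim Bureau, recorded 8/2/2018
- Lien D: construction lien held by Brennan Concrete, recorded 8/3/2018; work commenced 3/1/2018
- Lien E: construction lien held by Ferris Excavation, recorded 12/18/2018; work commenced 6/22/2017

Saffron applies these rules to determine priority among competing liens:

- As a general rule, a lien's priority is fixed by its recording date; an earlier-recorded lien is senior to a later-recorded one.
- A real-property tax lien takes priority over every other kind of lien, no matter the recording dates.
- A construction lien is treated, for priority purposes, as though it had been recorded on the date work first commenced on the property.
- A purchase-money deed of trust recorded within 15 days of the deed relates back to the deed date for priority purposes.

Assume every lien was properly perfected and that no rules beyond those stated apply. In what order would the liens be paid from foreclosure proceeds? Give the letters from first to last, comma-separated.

C, B, E, D, A

Effective dates: A missed the 15-day window (139 days after the deed), so its recording date stands; D's effective date is 3/1/2018, when work began; E is treated as recorded 6/22/2017, the work-commencement date.
C is a real-property tax lien and takes priority over every other lien.
Ordering the rest by effective date: B (2/14/2017), E (6/22/2017), D (3/1/2018), A (4/2/2018).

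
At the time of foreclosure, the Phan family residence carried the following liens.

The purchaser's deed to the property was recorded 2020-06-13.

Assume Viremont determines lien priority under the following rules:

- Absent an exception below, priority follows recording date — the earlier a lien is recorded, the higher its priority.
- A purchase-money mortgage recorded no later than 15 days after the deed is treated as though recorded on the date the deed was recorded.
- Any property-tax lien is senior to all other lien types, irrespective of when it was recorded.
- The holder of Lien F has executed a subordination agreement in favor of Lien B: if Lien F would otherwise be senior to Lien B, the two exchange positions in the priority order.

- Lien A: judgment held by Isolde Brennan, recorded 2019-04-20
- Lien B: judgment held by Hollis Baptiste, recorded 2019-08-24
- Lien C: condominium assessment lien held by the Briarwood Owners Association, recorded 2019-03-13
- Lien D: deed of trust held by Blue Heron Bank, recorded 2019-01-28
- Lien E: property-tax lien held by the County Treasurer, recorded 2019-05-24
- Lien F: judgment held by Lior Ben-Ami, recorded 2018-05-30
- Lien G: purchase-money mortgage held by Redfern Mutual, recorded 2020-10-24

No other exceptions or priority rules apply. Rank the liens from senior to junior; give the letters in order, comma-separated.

E, B, D, C, A, F, G

Effective dates after the stated exceptions: G was recorded 133 days after the deed, outside the 15-day window, so it keeps its recording date.
As a property-tax lien, E is senior to every other lien.
Among the remaining liens, by effective date: F (2018-05-30), D (2019-01-28), C (2019-03-13), A (2019-04-20), B (2019-08-24), G (2020-10-24).
F would otherwise be senior to B, so under the subordination agreement F and B exchange positions.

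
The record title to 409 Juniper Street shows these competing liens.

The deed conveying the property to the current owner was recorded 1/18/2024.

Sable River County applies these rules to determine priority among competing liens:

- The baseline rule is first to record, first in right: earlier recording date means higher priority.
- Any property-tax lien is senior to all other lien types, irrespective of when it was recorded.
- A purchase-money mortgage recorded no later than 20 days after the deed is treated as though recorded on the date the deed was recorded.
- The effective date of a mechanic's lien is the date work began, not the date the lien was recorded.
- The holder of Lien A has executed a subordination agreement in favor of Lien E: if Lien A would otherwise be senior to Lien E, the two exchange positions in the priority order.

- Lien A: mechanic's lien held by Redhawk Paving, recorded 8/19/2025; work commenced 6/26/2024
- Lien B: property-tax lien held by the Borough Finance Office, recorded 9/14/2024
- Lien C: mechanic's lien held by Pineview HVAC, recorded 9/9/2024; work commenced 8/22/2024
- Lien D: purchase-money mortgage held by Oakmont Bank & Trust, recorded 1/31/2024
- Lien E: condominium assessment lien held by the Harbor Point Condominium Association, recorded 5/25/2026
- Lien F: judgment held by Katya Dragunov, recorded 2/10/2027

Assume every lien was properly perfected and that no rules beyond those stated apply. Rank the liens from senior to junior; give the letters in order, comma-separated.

B, D, E, C, A, F

Effective dates after the stated exceptions: A relates back to 6/26/2024 (work commenced); C relates back to 8/22/2024 (work commenced); D relates back to the deed date 1/18/2024.
B is a property-tax lien and takes priority over every other lien.
The other liens, earliest effective date first: D (1/18/2024), A (6/26/2024), C (8/22/2024), E (5/25/2026), F (2/10/2027).
Because A would otherwise rank above E, the subordination swaps them.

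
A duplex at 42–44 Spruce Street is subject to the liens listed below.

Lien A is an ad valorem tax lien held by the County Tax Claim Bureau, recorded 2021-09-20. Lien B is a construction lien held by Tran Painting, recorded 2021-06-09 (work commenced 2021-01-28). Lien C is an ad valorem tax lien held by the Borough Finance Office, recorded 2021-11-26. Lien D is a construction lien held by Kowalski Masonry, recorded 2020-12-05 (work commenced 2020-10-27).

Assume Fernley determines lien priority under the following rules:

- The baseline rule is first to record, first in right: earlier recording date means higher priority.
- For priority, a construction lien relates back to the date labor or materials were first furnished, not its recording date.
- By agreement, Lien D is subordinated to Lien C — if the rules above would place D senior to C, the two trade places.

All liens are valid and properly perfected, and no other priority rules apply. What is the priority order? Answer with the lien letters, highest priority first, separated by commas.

First, effective dates: B relates back to 2021-01-28 (work commenced); D's effective date is 2020-10-27, when work began.
By effective date, earliest first: D (2020-10-27), B (2021-01-28), A (2021-09-20), C (2021-11-26).
D is senior to C before the subordination, so the two trade places.

C, B, A, D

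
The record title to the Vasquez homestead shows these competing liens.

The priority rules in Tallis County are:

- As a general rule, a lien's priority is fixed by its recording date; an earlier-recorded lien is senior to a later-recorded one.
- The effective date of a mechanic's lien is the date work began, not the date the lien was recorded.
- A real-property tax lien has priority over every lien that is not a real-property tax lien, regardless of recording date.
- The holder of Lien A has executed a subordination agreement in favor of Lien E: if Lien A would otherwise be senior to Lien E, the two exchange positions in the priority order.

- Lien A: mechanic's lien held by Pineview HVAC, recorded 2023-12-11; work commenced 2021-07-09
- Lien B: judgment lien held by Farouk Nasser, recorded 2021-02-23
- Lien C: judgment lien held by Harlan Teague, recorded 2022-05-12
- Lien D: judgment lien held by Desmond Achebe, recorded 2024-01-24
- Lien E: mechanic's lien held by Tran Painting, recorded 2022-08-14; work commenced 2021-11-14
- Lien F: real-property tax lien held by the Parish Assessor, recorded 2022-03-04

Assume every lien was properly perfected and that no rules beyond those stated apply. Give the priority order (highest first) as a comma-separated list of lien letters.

F, B, E, A, C, D

Effective dates: A is treated as recorded 2021-07-09, the work-commencement date; E's effective date is 2021-11-14, when work began.
F is a real-property tax lien, so it outranks all other liens regardless of date.
Remaining liens by effective date: B (2021-02-23), A (2021-07-09), E (2021-11-14), C (2022-05-12), D (2024-01-24).
A is senior to E before the subordination, so the two trade places.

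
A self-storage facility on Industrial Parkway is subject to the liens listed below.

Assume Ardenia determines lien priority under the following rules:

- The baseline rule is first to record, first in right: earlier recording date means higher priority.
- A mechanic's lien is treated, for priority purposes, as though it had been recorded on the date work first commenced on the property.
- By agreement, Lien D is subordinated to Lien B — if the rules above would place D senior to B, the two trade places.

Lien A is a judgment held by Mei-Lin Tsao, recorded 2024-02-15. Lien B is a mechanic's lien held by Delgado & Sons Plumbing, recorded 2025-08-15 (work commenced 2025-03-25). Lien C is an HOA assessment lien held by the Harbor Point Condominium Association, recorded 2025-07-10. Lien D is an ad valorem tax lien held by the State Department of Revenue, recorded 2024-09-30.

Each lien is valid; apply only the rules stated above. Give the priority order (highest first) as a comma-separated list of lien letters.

A, B, D, C

Effective dates after the stated exceptions: B is treated as recorded 2025-03-25, the work-commencement date.
Ordering by effective date: A (2024-02-15), D (2024-09-30), B (2025-03-25), C (2025-07-10).
D would otherwise be senior to B, so under the subordination agreement D and B exchange positions.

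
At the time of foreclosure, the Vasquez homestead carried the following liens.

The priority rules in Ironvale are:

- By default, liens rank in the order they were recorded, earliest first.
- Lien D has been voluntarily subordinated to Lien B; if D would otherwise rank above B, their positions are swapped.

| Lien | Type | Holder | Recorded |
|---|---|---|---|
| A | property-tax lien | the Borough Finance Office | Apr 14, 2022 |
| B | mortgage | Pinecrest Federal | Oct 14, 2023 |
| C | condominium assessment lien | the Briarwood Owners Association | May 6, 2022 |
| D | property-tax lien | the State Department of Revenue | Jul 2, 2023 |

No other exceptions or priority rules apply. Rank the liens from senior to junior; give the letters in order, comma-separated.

Ordering by effective date: A (Apr 14, 2022), C (May 6, 2022), D (Jul 2, 2023), B (Oct 14, 2023).
D would otherwise be senior to B, so under the subordination agreement D and B exchange positions.

A, C, B, D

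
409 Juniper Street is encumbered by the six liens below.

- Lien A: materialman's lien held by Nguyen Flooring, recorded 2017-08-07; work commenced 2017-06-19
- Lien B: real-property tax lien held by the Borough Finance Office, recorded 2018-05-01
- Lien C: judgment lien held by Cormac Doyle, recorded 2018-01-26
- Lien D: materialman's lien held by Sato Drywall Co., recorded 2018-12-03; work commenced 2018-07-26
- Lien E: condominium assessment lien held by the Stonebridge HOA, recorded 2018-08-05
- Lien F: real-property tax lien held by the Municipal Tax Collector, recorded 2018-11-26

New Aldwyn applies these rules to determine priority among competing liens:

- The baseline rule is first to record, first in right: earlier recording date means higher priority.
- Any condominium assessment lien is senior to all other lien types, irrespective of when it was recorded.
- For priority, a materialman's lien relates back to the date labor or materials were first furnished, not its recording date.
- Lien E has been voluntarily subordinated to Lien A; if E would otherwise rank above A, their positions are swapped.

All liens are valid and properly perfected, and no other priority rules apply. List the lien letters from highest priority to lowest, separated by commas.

A, E, C, B, D, F

Effective dates after the stated exceptions: A is treated as recorded 2017-06-19, the work-commencement date; D is treated as recorded 2018-07-26, the work-commencement date.
E is a condominium assessment lien, so it outranks all other liens regardless of date.
Ordering the rest by effective date: A (2017-06-19), C (2018-01-26), B (2018-05-01), D (2018-07-26), F (2018-11-26).
E would otherwise be senior to A, so under the subordination agreement E and A exchange positions.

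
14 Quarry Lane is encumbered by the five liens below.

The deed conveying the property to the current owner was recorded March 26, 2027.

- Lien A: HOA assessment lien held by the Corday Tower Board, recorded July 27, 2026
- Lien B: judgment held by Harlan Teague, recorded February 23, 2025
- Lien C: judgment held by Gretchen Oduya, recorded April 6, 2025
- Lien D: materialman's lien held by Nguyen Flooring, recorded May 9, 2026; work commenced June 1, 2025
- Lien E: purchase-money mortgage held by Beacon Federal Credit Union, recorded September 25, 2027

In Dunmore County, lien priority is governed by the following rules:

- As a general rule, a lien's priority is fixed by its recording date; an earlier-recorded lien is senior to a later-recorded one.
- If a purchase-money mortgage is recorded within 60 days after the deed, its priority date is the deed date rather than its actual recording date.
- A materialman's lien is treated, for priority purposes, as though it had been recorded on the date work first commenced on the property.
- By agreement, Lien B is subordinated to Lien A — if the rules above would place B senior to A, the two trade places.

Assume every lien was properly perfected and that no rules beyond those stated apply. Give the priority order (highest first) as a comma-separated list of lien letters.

A, C, D, B, E

Adjusting effective dates: D relates back to June 1, 2025 (work commenced); E missed the 60-day window (183 days after the deed), so its recording date stands.
By effective date, earliest first: B (February 23, 2025), C (April 6, 2025), D (June 1, 2025), A (July 27, 2026), E (September 25, 2027).
The subordination applies — B was senior to A — so B and A swap.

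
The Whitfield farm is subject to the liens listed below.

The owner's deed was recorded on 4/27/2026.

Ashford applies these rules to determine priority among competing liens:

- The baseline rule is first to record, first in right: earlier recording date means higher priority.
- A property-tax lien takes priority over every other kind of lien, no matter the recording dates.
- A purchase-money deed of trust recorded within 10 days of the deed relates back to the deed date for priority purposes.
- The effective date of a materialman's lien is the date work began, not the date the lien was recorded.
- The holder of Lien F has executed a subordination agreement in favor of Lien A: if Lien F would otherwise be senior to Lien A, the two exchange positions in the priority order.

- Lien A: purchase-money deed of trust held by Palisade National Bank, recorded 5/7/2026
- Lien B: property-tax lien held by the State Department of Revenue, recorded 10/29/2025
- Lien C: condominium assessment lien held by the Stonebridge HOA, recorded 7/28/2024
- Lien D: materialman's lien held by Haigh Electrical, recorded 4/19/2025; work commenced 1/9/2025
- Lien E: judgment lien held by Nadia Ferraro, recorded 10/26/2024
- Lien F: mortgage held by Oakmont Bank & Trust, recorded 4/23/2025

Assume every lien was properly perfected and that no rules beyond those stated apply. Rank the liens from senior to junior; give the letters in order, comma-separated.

Effective dates after the stated exceptions: A's effective date is the deed date, 4/27/2026; D is treated as recorded 1/9/2025, the work-commencement date.
B is a property-tax lien, so it outranks all other liens regardless of date.
Ordering the rest by effective date: C (7/28/2024), E (10/26/2024), D (1/9/2025), F (4/23/2025), A (4/27/2026).
Because F would otherwise rank above A, the subordination swaps them.

B, C, E, D, A, F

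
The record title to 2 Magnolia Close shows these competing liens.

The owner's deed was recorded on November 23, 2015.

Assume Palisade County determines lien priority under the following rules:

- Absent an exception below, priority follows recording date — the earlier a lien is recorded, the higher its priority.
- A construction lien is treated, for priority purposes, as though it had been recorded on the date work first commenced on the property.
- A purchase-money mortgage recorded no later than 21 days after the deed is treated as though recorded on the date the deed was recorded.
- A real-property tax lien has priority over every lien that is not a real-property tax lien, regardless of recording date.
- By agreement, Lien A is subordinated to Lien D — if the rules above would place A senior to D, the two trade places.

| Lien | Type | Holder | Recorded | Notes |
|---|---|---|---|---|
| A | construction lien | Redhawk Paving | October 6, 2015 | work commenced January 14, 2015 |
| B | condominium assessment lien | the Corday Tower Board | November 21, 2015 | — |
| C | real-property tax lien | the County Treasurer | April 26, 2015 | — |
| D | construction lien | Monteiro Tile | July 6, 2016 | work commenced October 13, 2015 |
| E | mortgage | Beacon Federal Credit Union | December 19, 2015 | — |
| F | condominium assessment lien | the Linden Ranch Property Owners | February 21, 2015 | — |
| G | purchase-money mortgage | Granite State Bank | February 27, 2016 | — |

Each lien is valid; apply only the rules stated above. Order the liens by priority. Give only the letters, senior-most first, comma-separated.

C, D, F, A, B, E, G

Effective dates: A's effective date is January 14, 2015, when work began; D is treated as recorded October 13, 2015, the work-commencement date; G was recorded 96 days after the deed, outside the 21-day window, so it keeps its recording date.
As a real-property tax lien, C is senior to every other lien.
Remaining liens by effective date: A (January 14, 2015), F (February 21, 2015), D (October 13, 2015), B (November 21, 2015), E (December 19, 2015), G (February 27, 2016).
A is senior to D before the subordination, so the two trade places.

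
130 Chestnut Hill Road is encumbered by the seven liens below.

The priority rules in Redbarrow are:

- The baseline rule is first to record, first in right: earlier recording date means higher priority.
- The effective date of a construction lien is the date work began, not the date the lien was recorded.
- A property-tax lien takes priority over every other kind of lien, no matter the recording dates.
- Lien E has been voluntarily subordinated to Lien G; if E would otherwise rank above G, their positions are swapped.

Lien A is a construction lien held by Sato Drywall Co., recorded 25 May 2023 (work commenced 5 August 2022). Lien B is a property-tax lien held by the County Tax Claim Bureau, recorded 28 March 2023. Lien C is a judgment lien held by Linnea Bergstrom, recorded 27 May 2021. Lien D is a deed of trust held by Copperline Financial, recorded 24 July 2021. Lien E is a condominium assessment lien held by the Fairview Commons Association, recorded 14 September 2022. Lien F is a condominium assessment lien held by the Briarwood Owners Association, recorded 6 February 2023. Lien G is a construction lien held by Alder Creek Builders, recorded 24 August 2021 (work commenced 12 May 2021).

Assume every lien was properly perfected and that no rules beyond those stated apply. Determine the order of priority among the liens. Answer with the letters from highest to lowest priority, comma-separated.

B, G, C, D, A, E, F

Adjusting effective dates: A relates back to 5 August 2022 (work commenced); G's effective date is 12 May 2021, when work began.
B, as a property-tax lien, has superpriority and ranks first.
Among the remaining liens, by effective date: G (12 May 2021), C (27 May 2021), D (24 July 2021), A (5 August 2022), E (14 September 2022), F (6 February 2023).
E is already junior to G, so the subordination agreement changes nothing.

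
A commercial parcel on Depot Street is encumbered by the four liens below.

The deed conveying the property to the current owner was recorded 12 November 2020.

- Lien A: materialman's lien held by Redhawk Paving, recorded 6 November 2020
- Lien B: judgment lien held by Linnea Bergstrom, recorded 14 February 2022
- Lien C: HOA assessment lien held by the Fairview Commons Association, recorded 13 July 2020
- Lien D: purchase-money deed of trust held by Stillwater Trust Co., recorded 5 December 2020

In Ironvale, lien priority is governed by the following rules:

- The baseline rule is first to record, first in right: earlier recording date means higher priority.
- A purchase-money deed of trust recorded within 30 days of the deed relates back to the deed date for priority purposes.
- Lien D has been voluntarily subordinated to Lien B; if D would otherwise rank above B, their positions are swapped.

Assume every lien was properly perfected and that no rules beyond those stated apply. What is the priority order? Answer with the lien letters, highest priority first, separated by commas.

C, A, B, D

First, effective dates: D's effective date is the deed date, 12 November 2020.
Sorted by effective date: C (13 July 2020), A (6 November 2020), D (12 November 2020), B (14 February 2022).
The subordination applies — D was senior to B — so D and B swap.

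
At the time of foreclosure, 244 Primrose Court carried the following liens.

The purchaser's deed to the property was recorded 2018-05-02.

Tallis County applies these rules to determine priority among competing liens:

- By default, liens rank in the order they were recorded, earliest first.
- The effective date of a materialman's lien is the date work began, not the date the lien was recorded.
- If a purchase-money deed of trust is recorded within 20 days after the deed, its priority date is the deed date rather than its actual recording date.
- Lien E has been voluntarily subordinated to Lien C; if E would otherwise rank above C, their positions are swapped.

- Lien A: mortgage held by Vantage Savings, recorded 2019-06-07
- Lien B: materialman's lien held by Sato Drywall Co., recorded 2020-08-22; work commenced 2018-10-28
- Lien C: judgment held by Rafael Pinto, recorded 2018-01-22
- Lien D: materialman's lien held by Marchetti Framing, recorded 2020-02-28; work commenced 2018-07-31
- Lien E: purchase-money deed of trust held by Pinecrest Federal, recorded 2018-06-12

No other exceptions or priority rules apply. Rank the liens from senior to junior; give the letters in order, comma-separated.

Effective dates after the stated exceptions: B relates back to 2018-10-28 (work commenced); D is treated as recorded 2018-07-31, the work-commencement date; E missed the 20-day window (41 days after the deed), so its recording date stands.
Ordering by effective date: C (2018-01-22), E (2018-06-12), D (2018-07-31), B (2018-10-28), A (2019-06-07).
Since E is not senior to C, the subordination leaves the order unchanged.

C, E, D, B, A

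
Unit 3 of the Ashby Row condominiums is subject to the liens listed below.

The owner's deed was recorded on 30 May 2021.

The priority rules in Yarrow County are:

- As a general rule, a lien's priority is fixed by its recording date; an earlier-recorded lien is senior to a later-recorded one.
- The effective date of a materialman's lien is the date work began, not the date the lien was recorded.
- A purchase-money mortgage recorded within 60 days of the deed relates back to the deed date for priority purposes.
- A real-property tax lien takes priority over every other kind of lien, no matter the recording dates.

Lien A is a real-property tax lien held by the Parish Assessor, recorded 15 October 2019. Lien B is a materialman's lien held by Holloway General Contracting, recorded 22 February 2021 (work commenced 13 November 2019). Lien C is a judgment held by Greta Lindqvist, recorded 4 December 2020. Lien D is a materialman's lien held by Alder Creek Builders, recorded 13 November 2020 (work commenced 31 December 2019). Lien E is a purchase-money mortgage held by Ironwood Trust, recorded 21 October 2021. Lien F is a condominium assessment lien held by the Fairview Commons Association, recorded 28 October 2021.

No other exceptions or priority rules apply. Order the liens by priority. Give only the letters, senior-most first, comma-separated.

Effective dates after the stated exceptions: B relates back to 13 November 2019 (work commenced); D is treated as recorded 31 December 2019, the work-commencement date; E missed the 60-day window (144 days after the deed), so its recording date stands.
A is a real-property tax lien and takes priority over every other lien.
Among the remaining liens, by effective date: B (13 November 2019), D (31 December 2019), C (4 December 2020), E (21 October 2021), F (28 October 2021).

A, B, D, C, E, F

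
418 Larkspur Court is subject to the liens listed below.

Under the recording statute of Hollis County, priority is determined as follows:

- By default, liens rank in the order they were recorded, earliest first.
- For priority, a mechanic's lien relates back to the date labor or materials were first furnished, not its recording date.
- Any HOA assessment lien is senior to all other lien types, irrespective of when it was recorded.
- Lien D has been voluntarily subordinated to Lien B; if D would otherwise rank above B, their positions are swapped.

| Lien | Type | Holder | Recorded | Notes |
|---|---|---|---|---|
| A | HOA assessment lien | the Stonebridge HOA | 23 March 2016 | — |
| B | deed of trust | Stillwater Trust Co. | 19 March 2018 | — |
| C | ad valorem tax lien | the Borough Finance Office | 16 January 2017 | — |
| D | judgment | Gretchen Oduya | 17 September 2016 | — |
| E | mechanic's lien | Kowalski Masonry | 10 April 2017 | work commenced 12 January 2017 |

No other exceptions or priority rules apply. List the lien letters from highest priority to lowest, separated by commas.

A, B, E, C, D

Adjusting effective dates: E's effective date is 12 January 2017, when work began.
A is an HOA assessment lien and takes priority over every other lien.
The other liens, earliest effective date first: D (17 September 2016), E (12 January 2017), C (16 January 2017), B (19 March 2018).
Because D would otherwise rank above B, the subordination swaps them.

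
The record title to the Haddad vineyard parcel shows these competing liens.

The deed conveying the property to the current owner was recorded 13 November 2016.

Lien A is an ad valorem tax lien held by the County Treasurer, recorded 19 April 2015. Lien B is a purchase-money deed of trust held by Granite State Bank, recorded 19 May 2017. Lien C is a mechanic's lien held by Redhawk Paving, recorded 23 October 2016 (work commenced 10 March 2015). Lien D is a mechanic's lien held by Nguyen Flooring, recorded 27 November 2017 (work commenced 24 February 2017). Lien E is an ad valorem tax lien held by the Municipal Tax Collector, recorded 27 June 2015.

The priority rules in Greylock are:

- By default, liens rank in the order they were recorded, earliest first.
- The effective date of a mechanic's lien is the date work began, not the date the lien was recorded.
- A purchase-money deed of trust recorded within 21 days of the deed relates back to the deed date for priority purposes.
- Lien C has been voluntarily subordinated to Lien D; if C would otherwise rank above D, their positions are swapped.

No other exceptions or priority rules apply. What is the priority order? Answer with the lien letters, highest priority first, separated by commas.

First, effective dates: B was recorded 187 days after the deed — beyond 21 days — so no relation-back applies; C relates back to 10 March 2015 (work commenced); D's effective date is 24 February 2017, when work began.
By effective date: C (10 March 2015), A (19 April 2015), E (27 June 2015), D (24 February 2017), B (19 May 2017).
C is senior to D before the subordination, so the two trade places.

D, A, E, C, B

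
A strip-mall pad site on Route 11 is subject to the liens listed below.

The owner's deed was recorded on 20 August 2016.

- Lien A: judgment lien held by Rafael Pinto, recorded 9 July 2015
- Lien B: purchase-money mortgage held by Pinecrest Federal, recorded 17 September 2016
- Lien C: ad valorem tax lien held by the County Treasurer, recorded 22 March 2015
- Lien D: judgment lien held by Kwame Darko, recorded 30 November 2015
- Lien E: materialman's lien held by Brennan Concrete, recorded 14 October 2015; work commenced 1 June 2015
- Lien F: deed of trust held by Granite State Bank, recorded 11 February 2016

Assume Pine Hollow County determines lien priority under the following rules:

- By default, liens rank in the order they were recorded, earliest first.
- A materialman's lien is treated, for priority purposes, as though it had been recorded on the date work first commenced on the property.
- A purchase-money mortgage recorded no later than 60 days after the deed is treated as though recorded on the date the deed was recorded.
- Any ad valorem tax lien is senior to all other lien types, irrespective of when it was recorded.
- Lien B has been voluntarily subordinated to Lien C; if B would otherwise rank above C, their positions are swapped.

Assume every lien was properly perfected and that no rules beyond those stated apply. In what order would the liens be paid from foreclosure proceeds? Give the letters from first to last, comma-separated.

Effective dates: B was recorded within the 60-day window, so its effective date is the deed date 20 August 2016; E is treated as recorded 1 June 2015, the work-commencement date.
As an ad valorem tax lien, C is senior to every other lien.
Remaining liens by effective date: E (1 June 2015), A (9 July 2015), D (30 November 2015), F (11 February 2016), B (20 August 2016).
B already ranks below C; the subordination has no effect.

C, E, A, D, F, B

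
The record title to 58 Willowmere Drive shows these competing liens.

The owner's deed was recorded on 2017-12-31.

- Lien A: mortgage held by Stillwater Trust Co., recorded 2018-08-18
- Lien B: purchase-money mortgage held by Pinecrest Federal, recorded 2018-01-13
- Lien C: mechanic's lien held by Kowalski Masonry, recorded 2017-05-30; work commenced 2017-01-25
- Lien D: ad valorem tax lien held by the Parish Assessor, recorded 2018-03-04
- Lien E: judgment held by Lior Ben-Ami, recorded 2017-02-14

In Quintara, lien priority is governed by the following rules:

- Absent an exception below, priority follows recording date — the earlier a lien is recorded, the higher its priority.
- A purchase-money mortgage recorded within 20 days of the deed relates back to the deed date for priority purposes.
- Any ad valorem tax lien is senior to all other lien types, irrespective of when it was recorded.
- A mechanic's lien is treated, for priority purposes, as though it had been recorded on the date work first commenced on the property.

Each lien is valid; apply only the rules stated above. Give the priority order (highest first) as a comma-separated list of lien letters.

Adjusting effective dates: B was recorded within the 20-day window, so its effective date is the deed date 2017-12-31; C relates back to 2017-01-25 (work commenced).
D is an ad valorem tax lien, so it outranks all other liens regardless of date.
Ordering the rest by effective date: C (2017-01-25), E (2017-02-14), B (2017-12-31), A (2018-08-18).

D, C, E, B, A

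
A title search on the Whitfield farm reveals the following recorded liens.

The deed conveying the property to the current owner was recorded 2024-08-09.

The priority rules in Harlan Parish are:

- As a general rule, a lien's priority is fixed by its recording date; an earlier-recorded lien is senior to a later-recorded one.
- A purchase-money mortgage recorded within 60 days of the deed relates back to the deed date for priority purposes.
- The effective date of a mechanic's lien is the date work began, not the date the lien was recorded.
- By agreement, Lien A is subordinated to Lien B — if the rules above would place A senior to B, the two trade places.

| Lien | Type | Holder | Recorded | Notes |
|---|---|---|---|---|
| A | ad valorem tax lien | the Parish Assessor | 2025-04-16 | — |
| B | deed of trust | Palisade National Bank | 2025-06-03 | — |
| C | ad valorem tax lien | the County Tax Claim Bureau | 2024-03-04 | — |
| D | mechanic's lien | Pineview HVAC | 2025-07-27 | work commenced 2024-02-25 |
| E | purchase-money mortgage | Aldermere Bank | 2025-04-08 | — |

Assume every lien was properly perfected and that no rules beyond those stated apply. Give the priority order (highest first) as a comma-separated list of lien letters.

D, C, E, B, A

Effective dates: D relates back to 2024-02-25 (work commenced); E missed the 60-day window (242 days after the deed), so its recording date stands.
By effective date, earliest first: D (2024-02-25), C (2024-03-04), E (2025-04-08), A (2025-04-16), B (2025-06-03).
A would otherwise be senior to B, so under the subordination agreement A and B exchange positions.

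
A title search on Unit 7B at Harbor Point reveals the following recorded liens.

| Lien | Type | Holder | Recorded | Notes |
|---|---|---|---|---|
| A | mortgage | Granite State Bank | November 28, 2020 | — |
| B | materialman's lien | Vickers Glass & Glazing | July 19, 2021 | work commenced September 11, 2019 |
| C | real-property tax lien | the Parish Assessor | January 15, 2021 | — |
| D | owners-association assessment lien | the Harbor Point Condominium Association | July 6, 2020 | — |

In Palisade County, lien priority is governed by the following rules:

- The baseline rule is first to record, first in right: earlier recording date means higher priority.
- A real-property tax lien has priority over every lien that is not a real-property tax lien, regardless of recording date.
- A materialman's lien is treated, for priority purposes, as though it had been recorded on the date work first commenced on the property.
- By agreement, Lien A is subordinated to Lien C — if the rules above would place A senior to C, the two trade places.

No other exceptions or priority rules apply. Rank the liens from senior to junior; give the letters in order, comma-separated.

Adjusting effective dates: B relates back to September 11, 2019 (work commenced).
C is a real-property tax lien and takes priority over every other lien.
The other liens, earliest effective date first: B (September 11, 2019), D (July 6, 2020), A (November 28, 2020).
A is already junior to C, so the subordination agreement changes nothing.

C, B, D, A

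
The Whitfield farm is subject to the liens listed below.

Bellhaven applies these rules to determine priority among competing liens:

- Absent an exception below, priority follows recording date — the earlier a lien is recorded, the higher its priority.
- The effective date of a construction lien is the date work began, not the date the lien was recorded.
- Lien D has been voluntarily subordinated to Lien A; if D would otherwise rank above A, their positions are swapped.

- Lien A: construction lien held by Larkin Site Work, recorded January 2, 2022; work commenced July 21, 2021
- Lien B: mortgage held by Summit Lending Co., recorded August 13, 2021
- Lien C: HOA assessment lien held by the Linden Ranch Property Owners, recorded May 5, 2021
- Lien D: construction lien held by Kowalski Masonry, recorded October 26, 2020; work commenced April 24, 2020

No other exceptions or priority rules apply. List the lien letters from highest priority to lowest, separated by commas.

A, C, D, B

Effective dates after the stated exceptions: A relates back to July 21, 2021 (work commenced); D relates back to April 24, 2020 (work commenced).
Ordering by effective date: D (April 24, 2020), C (May 5, 2021), A (July 21, 2021), B (August 13, 2021).
Because D would otherwise rank above A, the subordination swaps them.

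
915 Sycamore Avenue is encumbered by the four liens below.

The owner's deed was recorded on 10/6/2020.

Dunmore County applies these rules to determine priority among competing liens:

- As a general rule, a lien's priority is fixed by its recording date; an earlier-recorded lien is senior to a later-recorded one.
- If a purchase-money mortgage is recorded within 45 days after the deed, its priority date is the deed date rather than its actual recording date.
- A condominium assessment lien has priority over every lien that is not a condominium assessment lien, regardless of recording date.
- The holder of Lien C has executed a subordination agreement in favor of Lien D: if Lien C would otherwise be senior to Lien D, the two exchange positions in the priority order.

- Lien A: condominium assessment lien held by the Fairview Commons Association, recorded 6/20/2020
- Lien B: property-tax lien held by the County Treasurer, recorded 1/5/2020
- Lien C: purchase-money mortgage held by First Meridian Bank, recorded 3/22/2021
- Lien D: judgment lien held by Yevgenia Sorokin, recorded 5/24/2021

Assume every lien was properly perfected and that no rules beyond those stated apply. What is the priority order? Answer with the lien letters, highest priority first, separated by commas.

Effective dates after the stated exceptions: C was recorded 167 days after the deed, outside the 45-day window, so it keeps its recording date.
As a condominium assessment lien, A is senior to every other lien.
Remaining liens by effective date: B (1/5/2020), C (3/22/2021), D (5/24/2021).
Because C would otherwise rank above D, the subordination swaps them.

A, B, D, C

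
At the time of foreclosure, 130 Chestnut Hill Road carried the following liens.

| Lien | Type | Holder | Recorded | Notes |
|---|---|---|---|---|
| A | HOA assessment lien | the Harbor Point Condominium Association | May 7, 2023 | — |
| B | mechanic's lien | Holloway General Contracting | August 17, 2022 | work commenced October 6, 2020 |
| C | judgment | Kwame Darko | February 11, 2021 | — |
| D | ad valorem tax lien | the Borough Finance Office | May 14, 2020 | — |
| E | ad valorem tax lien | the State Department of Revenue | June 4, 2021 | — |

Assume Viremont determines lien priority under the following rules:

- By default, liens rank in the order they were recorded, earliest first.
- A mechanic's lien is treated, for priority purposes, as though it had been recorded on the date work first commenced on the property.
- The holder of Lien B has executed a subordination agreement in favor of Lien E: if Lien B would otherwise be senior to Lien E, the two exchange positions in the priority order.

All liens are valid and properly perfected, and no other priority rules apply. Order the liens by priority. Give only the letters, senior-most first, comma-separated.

Effective dates after the stated exceptions: B is treated as recorded October 6, 2020, the work-commencement date.
Sorted by effective date: D (May 14, 2020), B (October 6, 2020), C (February 11, 2021), E (June 4, 2021), A (May 7, 2023).
Because B would otherwise rank above E, the subordination swaps them.

D, E, C, B, A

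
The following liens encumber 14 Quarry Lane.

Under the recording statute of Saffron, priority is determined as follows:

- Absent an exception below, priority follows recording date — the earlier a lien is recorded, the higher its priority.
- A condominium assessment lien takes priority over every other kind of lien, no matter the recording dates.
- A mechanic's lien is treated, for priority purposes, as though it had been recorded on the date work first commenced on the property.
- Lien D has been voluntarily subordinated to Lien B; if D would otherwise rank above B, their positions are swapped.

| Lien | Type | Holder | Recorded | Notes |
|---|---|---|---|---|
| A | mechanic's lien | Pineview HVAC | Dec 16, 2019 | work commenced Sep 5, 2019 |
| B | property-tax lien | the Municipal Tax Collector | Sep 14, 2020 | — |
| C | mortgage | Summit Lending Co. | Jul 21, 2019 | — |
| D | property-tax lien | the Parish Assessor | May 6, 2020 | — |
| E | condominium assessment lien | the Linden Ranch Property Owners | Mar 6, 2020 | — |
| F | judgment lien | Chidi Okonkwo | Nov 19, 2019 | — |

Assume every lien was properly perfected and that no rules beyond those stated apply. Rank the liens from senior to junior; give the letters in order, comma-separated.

E, C, A, F, B, D

First, effective dates: A relates back to Sep 5, 2019 (work commenced).
As a condominium assessment lien, E is senior to every other lien.
Among the remaining liens, by effective date: C (Jul 21, 2019), A (Sep 5, 2019), F (Nov 19, 2019), D (May 6, 2020), B (Sep 14, 2020).
D would otherwise be senior to B, so under the subordination agreement D and B exchange positions.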